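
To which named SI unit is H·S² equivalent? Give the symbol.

F

H = Wb/A (inductance = flux per current),
    = kg·m²·s⁻²·A⁻².
S = 1/Ω (conductance is reciprocal resistance),
    = kg⁻¹·m⁻²·s³·A².
So S² = kg⁻²·m⁻⁴·s⁶·A⁴.
Combining: H·S² = (kg·m²·s⁻²·A⁻²) · (kg⁻²·m⁻⁴·s⁶·A⁴) = kg⁻¹·m⁻²·s⁴·A².
kg⁻¹·m⁻²·s⁴·A² is the base-SI form of the farad.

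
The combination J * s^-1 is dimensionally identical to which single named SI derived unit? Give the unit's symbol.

W

J = N·m (work = force × distance),
    = kg·m²·s⁻².
Combining: J·s⁻¹ = (kg·m²·s⁻²) · s⁻¹ = kg·m²·s⁻³.
kg·m²·s⁻³ is the base-SI form of the watt.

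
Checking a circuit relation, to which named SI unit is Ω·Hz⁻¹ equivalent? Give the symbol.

Ω = V/A (resistance = voltage per current),
    = kg·m²·s⁻³·A⁻².
Hz = 1/s = s⁻¹ (frequency is cycles per second).
So Hz⁻¹ = s.
Combining: Ω·Hz⁻¹ = (kg·m²·s⁻³·A⁻²) · s = kg·m²·s⁻²·A⁻².
kg·m²·s⁻²·A⁻² is the base-SI form of the henry.

H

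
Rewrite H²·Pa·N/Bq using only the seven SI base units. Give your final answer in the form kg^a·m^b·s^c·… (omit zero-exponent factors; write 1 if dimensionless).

H = Wb/A (inductance = flux per current),
    = kg·m²·s⁻²·A⁻².
So H² = kg²·m⁴·s⁻⁴·A⁻⁴.
Bq = 1/s = s⁻¹ (activity is decays per second).
So Bq⁻¹ = s.
Pa = N/m² (pressure = force per area),
    = kg·m⁻¹·s⁻².
N = kg·m/s² = kg·m·s⁻² (force = mass × acceleration).
Combining: H²·Bq⁻¹·Pa·N = (kg²·m⁴·s⁻⁴·A⁻⁴) · s · (kg·m⁻¹·s⁻²) · (kg·m·s⁻²) = kg⁴·m⁴·s⁻⁷·A⁻⁴.

kg⁴·m⁴·s⁻⁷·A⁻⁴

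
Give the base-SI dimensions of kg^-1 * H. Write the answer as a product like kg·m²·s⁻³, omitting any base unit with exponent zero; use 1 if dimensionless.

m²·s⁻²·A⁻²

H = Wb/A (inductance = flux per current),
    = kg·m²·s⁻²·A⁻².
Combining: kg⁻¹·H = kg⁻¹ · (kg·m²·s⁻²·A⁻²) = m²·s⁻²·A⁻².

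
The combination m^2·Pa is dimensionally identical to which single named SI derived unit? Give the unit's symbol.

N

Pa = N/m² (pressure = force per area),
    = kg·m⁻¹·s⁻².
Combining: m²·Pa = m² · (kg·m⁻¹·s⁻²) = kg·m·s⁻².
kg·m·s⁻² is the base-SI form of the newton.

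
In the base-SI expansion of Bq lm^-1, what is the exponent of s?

-1

Bq = 1/s = s⁻¹ (activity is decays per second).
lm = cd·sr = cd (luminous flux; sr is dimensionless).
So lm⁻¹ = cd⁻¹.
Combining: Bq·lm⁻¹ = s⁻¹ · cd⁻¹ = s⁻¹·cd⁻¹.
The exponent of s is -1.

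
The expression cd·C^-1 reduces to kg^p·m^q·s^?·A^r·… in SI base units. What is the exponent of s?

C = s·A.
So C⁻¹ = s⁻¹·A⁻¹.
Combining: cd·C⁻¹ = cd · (s⁻¹·A⁻¹) = s⁻¹·A⁻¹·cd.
The exponent of s is -1.

-1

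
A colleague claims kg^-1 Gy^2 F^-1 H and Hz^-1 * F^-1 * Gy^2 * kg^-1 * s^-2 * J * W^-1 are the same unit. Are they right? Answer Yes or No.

Left side:
  Gy = J/kg (absorbed dose = energy per mass),
      = m²·s⁻².
  So Gy² = m⁴·s⁻⁴.
  F = C/V (capacitance = charge per voltage),
      = A·s/(kg·m²·s⁻³·A⁻¹) (substituting C and V),
      = kg⁻¹·m⁻²·s⁴·A².
  So F⁻¹ = kg·m²·s⁻⁴·A⁻².
  H = Wb/A (inductance = flux per current),
      = kg·m²·s⁻²·A⁻².
  Combining: kg⁻¹·Gy²·F⁻¹·H = kg⁻¹ · (m⁴·s⁻⁴) · (kg·m²·s⁻⁴·A⁻²) · (kg·m²·s⁻²·A⁻²) = kg·m⁸·s⁻¹⁰·A⁻⁴.
Right side:
  Hz = 1/s = s⁻¹ (frequency is cycles per second).
  So Hz⁻¹ = s.
  F = C/V (capacitance = charge per voltage),
      = A·s/(kg·m²·s⁻³·A⁻¹) (substituting C and V),
      = kg⁻¹·m⁻²·s⁴·A².
  So F⁻¹ = kg·m²·s⁻⁴·A⁻².
  Gy = J/kg (absorbed dose = energy per mass),
      = m²·s⁻².
  So Gy² = m⁴·s⁻⁴.
  J = N·m (work = force × distance),
      = kg·m²·s⁻².
  W = J/s (power = energy per time),
      = kg·m²·s⁻³.
  So W⁻¹ = kg⁻¹·m⁻²·s³.
  Combining: Hz⁻¹·F⁻¹·Gy²·kg⁻¹·s⁻²·J·W⁻¹ = s · (kg·m²·s⁻⁴·A⁻²) · (m⁴·s⁻⁴) · kg⁻¹ · s⁻² · (kg·m²·s⁻²) · (kg⁻¹·m⁻²·s³) = m⁶·s⁻⁸·A⁻².
Left is kg·m⁸·s⁻¹⁰·A⁻⁴; right is m⁶·s⁻⁸·A⁻² — different.

No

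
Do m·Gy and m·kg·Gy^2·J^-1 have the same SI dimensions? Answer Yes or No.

Yes

Left side:
  Gy = J/kg (absorbed dose = energy per mass),
      = m²·s⁻².
  Combining: m·Gy = m · (m²·s⁻²) = m³·s⁻².
Right side:
  Gy = m²·s⁻².
  So Gy² = m⁴·s⁻⁴.
  J = kg·m²·s⁻².
  So J⁻¹ = kg⁻¹·m⁻²·s².
  Combining: m·kg·Gy²·J⁻¹ = m · kg · (m⁴·s⁻⁴) · (kg⁻¹·m⁻²·s²) = m³·s⁻².
Both reduce to m³·s⁻².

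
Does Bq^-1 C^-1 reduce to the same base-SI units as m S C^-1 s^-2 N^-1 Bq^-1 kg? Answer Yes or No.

No

Left side:
  Bq = s⁻¹.
  So Bq⁻¹ = s.
  C = s·A.
  So C⁻¹ = s⁻¹·A⁻¹.
  Combining: Bq⁻¹·C⁻¹ = s · (s⁻¹·A⁻¹) = A⁻¹.
Right side:
  S = 1/Ω (conductance is reciprocal resistance),
      = kg⁻¹·m⁻²·s³·A².
  C = A·s = s·A (charge = current × time).
  So C⁻¹ = s⁻¹·A⁻¹.
  N = kg·m/s² = kg·m·s⁻² (force = mass × acceleration).
  So N⁻¹ = kg⁻¹·m⁻¹·s².
  Bq = 1/s = s⁻¹ (activity is decays per second).
  So Bq⁻¹ = s.
  Combining: m·S·C⁻¹·s⁻²·N⁻¹·Bq⁻¹·kg = m · (kg⁻¹·m⁻²·s³·A²) · (s⁻¹·A⁻¹) · s⁻² · (kg⁻¹·m⁻¹·s²) · s · kg = kg⁻¹·m⁻²·s³·A.
Left is A⁻¹; right is kg⁻¹·m⁻²·s³·A — different.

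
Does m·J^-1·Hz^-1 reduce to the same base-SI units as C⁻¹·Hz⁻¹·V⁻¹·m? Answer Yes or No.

Left side:
  J = N·m (work = force × distance),
      = kg·m²·s⁻².
  So J⁻¹ = kg⁻¹·m⁻²·s².
  Hz = 1/s = s⁻¹ (frequency is cycles per second).
  So Hz⁻¹ = s.
  Combining: m·J⁻¹·Hz⁻¹ = m · (kg⁻¹·m⁻²·s²) · s = kg⁻¹·m⁻¹·s³.
Right side:
  C = A·s = s·A (charge = current × time).
  So C⁻¹ = s⁻¹·A⁻¹.
  Hz = 1/s = s⁻¹ (frequency is cycles per second).
  So Hz⁻¹ = s.
  V = W/A (potential = power per current),
      = kg·m²·s⁻³·A⁻¹.
  So V⁻¹ = kg⁻¹·m⁻²·s³·A.
  Combining: C⁻¹·Hz⁻¹·V⁻¹·m = (s⁻¹·A⁻¹) · s · (kg⁻¹·m⁻²·s³·A) · m = kg⁻¹·m⁻¹·s³.
Both reduce to kg⁻¹·m⁻¹·s³.

Yes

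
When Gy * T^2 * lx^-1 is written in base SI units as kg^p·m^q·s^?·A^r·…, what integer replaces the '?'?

Gy = J/kg (absorbed dose = energy per mass),
    = m²·s⁻².
T = Wb/m² (flux density = flux per area),
    = kg·s⁻²·A⁻¹.
So T² = kg²·s⁻⁴·A⁻².
lx = lm/m² (illuminance = luminous flux per area),
    = m⁻²·cd.
So lx⁻¹ = m²·cd⁻¹.
Combining: Gy·T²·lx⁻¹ = (m²·s⁻²) · (kg²·s⁻⁴·A⁻²) · (m²·cd⁻¹) = kg²·m⁴·s⁻⁶·A⁻²·cd⁻¹.
The exponent of s is -6.

-6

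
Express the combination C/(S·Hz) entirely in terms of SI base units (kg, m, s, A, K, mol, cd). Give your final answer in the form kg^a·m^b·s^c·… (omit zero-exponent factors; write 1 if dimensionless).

C = A·s = s·A (charge = current × time).
S = 1/Ω (conductance is reciprocal resistance),
    = kg⁻¹·m⁻²·s³·A².
So S⁻¹ = kg·m²·s⁻³·A⁻².
Hz = 1/s = s⁻¹ (frequency is cycles per second).
So Hz⁻¹ = s.
Combining: C·S⁻¹·Hz⁻¹ = (s·A) · (kg·m²·s⁻³·A⁻²) · s = kg·m²·s⁻¹·A⁻¹.

kg·m²·s⁻¹·A⁻¹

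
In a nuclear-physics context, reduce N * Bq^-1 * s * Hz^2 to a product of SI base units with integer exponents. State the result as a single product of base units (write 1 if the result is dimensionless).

kg·m·s⁻²

N = kg·m/s² = kg·m·s⁻² (force = mass × acceleration).
Bq = 1/s = s⁻¹ (activity is decays per second).
So Bq⁻¹ = s.
Hz = 1/s = s⁻¹ (frequency is cycles per second).
So Hz² = s⁻².
Combining: N·Bq⁻¹·s·Hz² = (kg·m·s⁻²) · s · s · s⁻² = kg·m·s⁻².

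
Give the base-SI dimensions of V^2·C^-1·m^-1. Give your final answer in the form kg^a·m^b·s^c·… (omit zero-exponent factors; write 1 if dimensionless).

kg²·m³·s⁻⁷·A⁻³

V = kg·m²·s⁻³·A⁻¹.
So V² = kg²·m⁴·s⁻⁶·A⁻².
C = s·A.
So C⁻¹ = s⁻¹·A⁻¹.
Combining: V²·C⁻¹·m⁻¹ = (kg²·m⁴·s⁻⁶·A⁻²) · (s⁻¹·A⁻¹) · m⁻¹ = kg²·m³·s⁻⁷·A⁻³.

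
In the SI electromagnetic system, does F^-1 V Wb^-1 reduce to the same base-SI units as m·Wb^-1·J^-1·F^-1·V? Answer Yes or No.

Left side:
  F = C/V (capacitance = charge per voltage),
      = A·s/(kg·m²·s⁻³·A⁻¹) (substituting C and V),
      = kg⁻¹·m⁻²·s⁴·A².
  So F⁻¹ = kg·m²·s⁻⁴·A⁻².
  V = W/A (potential = power per current),
      = kg·m²·s⁻³·A⁻¹.
  Wb = V·s (flux: a volt is a weber per second),
      = kg·m²·s⁻²·A⁻¹.
  So Wb⁻¹ = kg⁻¹·m⁻²·s²·A.
  Combining: F⁻¹·V·Wb⁻¹ = (kg·m²·s⁻⁴·A⁻²) · (kg·m²·s⁻³·A⁻¹) · (kg⁻¹·m⁻²·s²·A) = kg·m²·s⁻⁵·A⁻².
Right side:
  Wb = kg·m²·s⁻²·A⁻¹.
  So Wb⁻¹ = kg⁻¹·m⁻²·s²·A.
  J = kg·m²·s⁻².
  So J⁻¹ = kg⁻¹·m⁻²·s².
  F = kg⁻¹·m⁻²·s⁴·A².
  So F⁻¹ = kg·m²·s⁻⁴·A⁻².
  V = kg·m²·s⁻³·A⁻¹.
  Combining: m·Wb⁻¹·J⁻¹·F⁻¹·V = m · (kg⁻¹·m⁻²·s²·A) · (kg⁻¹·m⁻²·s²) · (kg·m²·s⁻⁴·A⁻²) · (kg·m²·s⁻³·A⁻¹) = m·s⁻³·A⁻².
Left is kg·m²·s⁻⁵·A⁻²; right is m·s⁻³·A⁻² — different.

No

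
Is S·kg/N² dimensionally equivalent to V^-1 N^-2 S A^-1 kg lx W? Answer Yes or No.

Left side:
  N = kg·m/s² = kg·m·s⁻² (force = mass × acceleration).
  So N⁻² = kg⁻²·m⁻²·s⁴.
  S = 1/Ω (conductance is reciprocal resistance),
      = kg⁻¹·m⁻²·s³·A².
  Combining: N⁻²·S·kg = (kg⁻²·m⁻²·s⁴) · (kg⁻¹·m⁻²·s³·A²) · kg = kg⁻²·m⁻⁴·s⁷·A².
Right side:
  V = W/A (potential = power per current),
      = kg·m²·s⁻³·A⁻¹.
  So V⁻¹ = kg⁻¹·m⁻²·s³·A.
  N = kg·m/s² = kg·m·s⁻² (force = mass × acceleration).
  So N⁻² = kg⁻²·m⁻²·s⁴.
  S = 1/Ω (conductance is reciprocal resistance),
      = kg⁻¹·m⁻²·s³·A².
  lx = lm/m² (illuminance = luminous flux per area),
      = m⁻²·cd.
  W = J/s (power = energy per time),
      = kg·m²·s⁻³.
  Combining: V⁻¹·N⁻²·S·A⁻¹·kg·lx·W = (kg⁻¹·m⁻²·s³·A) · (kg⁻²·m⁻²·s⁴) · (kg⁻¹·m⁻²·s³·A²) · A⁻¹ · kg · (m⁻²·cd) · (kg·m²·s⁻³) = kg⁻²·m⁻⁶·s⁷·A²·cd.
Left is kg⁻²·m⁻⁴·s⁷·A²; right is kg⁻²·m⁻⁶·s⁷·A²·cd — different.

No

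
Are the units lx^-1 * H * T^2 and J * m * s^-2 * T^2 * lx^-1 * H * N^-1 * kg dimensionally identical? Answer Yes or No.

Left side:
  lx = lm/m² (illuminance = luminous flux per area),
      = m⁻²·cd.
  So lx⁻¹ = m²·cd⁻¹.
  H = Wb/A (inductance = flux per current),
      = kg·m²·s⁻²·A⁻².
  T = Wb/m² (flux density = flux per area),
      = kg·s⁻²·A⁻¹.
  So T² = kg²·s⁻⁴·A⁻².
  Combining: lx⁻¹·H·T² = (m²·cd⁻¹) · (kg·m²·s⁻²·A⁻²) · (kg²·s⁻⁴·A⁻²) = kg³·m⁴·s⁻⁶·A⁻⁴·cd⁻¹.
Right side:
  J = kg·m²·s⁻².
  T = kg·s⁻²·A⁻¹.
  So T² = kg²·s⁻⁴·A⁻².
  lx = m⁻²·cd.
  So lx⁻¹ = m²·cd⁻¹.
  H = kg·m²·s⁻²·A⁻².
  N = kg·m·s⁻².
  So N⁻¹ = kg⁻¹·m⁻¹·s².
  Combining: J·m·s⁻²·T²·lx⁻¹·H·N⁻¹·kg = (kg·m²·s⁻²) · m · s⁻² · (kg²·s⁻⁴·A⁻²) · (m²·cd⁻¹) · (kg·m²·s⁻²·A⁻²) · (kg⁻¹·m⁻¹·s²) · kg = kg⁴·m⁶·s⁻⁸·A⁻⁴·cd⁻¹.
Left is kg³·m⁴·s⁻⁶·A⁻⁴·cd⁻¹; right is kg⁴·m⁶·s⁻⁸·A⁻⁴·cd⁻¹ — different.

No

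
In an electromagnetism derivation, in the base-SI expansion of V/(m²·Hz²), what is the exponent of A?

V = W/A (potential = power per current),
    = kg·m²·s⁻³·A⁻¹.
Hz = 1/s = s⁻¹ (frequency is cycles per second).
So Hz⁻² = s².
Combining: m⁻²·V·Hz⁻² = m⁻² · (kg·m²·s⁻³·A⁻¹) · s² = kg·s⁻¹·A⁻¹.
The exponent of A is -1.

-1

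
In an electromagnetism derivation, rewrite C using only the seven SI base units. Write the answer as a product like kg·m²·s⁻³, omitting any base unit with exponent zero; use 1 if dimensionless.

s·A

C = A·s = s·A (charge = current × time).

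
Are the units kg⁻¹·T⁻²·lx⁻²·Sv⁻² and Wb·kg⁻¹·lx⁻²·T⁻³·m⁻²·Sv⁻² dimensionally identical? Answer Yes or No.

Left side:
  T = Wb/m² (flux density = flux per area),
      = kg·s⁻²·A⁻¹.
  So T⁻² = kg⁻²·s⁴·A².
  lx = lm/m² (illuminance = luminous flux per area),
      = m⁻²·cd.
  So lx⁻² = m⁴·cd⁻².
  Sv = J/kg (equivalent dose = energy per mass),
      = m²·s⁻².
  So Sv⁻² = m⁻⁴·s⁴.
  Combining: kg⁻¹·T⁻²·lx⁻²·Sv⁻² = kg⁻¹ · (kg⁻²·s⁴·A²) · (m⁴·cd⁻²) · (m⁻⁴·s⁴) = kg⁻³·s⁸·A²·cd⁻².
Right side:
  Wb = kg·m²·s⁻²·A⁻¹.
  lx = m⁻²·cd.
  So lx⁻² = m⁴·cd⁻².
  T = kg·s⁻²·A⁻¹.
  So T⁻³ = kg⁻³·s⁶·A³.
  Sv = m²·s⁻².
  So Sv⁻² = m⁻⁴·s⁴.
  Combining: Wb·kg⁻¹·lx⁻²·T⁻³·m⁻²·Sv⁻² = (kg·m²·s⁻²·A⁻¹) · kg⁻¹ · (m⁴·cd⁻²) · (kg⁻³·s⁶·A³) · m⁻² · (m⁻⁴·s⁴) = kg⁻³·s⁸·A²·cd⁻².
Both reduce to kg⁻³·s⁸·A²·cd⁻².

Yes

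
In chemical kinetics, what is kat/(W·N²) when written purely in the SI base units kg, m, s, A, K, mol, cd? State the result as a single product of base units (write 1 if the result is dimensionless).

kg⁻³·m⁻⁴·s⁶·mol

W = J/s (power = energy per time),
    = kg·m²·s⁻³.
So W⁻¹ = kg⁻¹·m⁻²·s³.
N = kg·m/s² = kg·m·s⁻² (force = mass × acceleration).
So N⁻² = kg⁻²·m⁻²·s⁴.
kat = mol/s = s⁻¹·mol (catalytic activity).
Combining: W⁻¹·N⁻²·kat = (kg⁻¹·m⁻²·s³) · (kg⁻²·m⁻²·s⁴) · (s⁻¹·mol) = kg⁻³·m⁻⁴·s⁶·mol.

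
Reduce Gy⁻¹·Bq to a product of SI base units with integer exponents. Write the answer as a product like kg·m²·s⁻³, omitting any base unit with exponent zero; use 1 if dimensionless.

Gy = m²·s⁻².
So Gy⁻¹ = m⁻²·s².
Bq = s⁻¹.
Combining: Gy⁻¹·Bq = (m⁻²·s²) · s⁻¹ = m⁻²·s.

m⁻²·s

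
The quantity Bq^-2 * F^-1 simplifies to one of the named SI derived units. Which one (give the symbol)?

H

Bq = 1/s = s⁻¹ (activity is decays per second).
So Bq⁻² = s².
F = C/V (capacitance = charge per voltage),
    = A·s/(kg·m²·s⁻³·A⁻¹) (substituting C and V),
    = kg⁻¹·m⁻²·s⁴·A².
So F⁻¹ = kg·m²·s⁻⁴·A⁻².
Combining: Bq⁻²·F⁻¹ = s² · (kg·m²·s⁻⁴·A⁻²) = kg·m²·s⁻²·A⁻².
kg·m²·s⁻²·A⁻² is the base-SI form of the henry.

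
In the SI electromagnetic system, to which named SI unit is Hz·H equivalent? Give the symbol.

Ω

Hz = s⁻¹.
H = kg·m²·s⁻²·A⁻².
Combining: Hz·H = s⁻¹ · (kg·m²·s⁻²·A⁻²) = kg·m²·s⁻³·A⁻².
kg·m²·s⁻³·A⁻² is the base-SI form of the ohm.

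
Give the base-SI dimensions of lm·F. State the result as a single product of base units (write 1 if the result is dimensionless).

kg⁻¹·m⁻²·s⁴·A²·cd

lm = cd·sr = cd (luminous flux; sr is dimensionless).
F = C/V (capacitance = charge per voltage),
    = A·s/(kg·m²·s⁻³·A⁻¹) (substituting C and V),
    = kg⁻¹·m⁻²·s⁴·A².
Combining: lm·F = cd · (kg⁻¹·m⁻²·s⁴·A²) = kg⁻¹·m⁻²·s⁴·A²·cd.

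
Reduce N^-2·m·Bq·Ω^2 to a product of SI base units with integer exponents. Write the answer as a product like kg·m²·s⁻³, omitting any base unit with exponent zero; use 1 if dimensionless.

N = kg·m/s² = kg·m·s⁻² (force = mass × acceleration).
So N⁻² = kg⁻²·m⁻²·s⁴.
Bq = 1/s = s⁻¹ (activity is decays per second).
Ω = V/A (resistance = voltage per current),
    = kg·m²·s⁻³·A⁻².
So Ω² = kg²·m⁴·s⁻⁶·A⁻⁴.
Combining: N⁻²·m·Bq·Ω² = (kg⁻²·m⁻²·s⁴) · m · s⁻¹ · (kg²·m⁴·s⁻⁶·A⁻⁴) = m³·s⁻³·A⁻⁴.

m³·s⁻³·A⁻⁴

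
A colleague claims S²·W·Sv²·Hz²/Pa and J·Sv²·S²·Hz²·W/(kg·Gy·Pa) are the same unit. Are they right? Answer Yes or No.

Yes

Left side:
  S = kg⁻¹·m⁻²·s³·A².
  So S² = kg⁻²·m⁻⁴·s⁶·A⁴.
  W = kg·m²·s⁻³.
  Pa = kg·m⁻¹·s⁻².
  So Pa⁻¹ = kg⁻¹·m·s².
  Sv = m²·s⁻².
  So Sv² = m⁴·s⁻⁴.
  Hz = s⁻¹.
  So Hz² = s⁻².
  Combining: S²·W·Pa⁻¹·Sv²·Hz² = (kg⁻²·m⁻⁴·s⁶·A⁴) · (kg·m²·s⁻³) · (kg⁻¹·m·s²) · (m⁴·s⁻⁴) · s⁻² = kg⁻²·m³·s⁻¹·A⁴.
Right side:
  J = kg·m²·s⁻².
  Sv = m²·s⁻².
  So Sv² = m⁴·s⁻⁴.
  S = kg⁻¹·m⁻²·s³·A².
  So S² = kg⁻²·m⁻⁴·s⁶·A⁴.
  Hz = s⁻¹.
  So Hz² = s⁻².
  Gy = m²·s⁻².
  So Gy⁻¹ = m⁻²·s².
  Pa = kg·m⁻¹·s⁻².
  So Pa⁻¹ = kg⁻¹·m·s².
  W = kg·m²·s⁻³.
  Combining: kg⁻¹·J·Sv²·S²·Hz²·Gy⁻¹·Pa⁻¹·W = kg⁻¹ · (kg·m²·s⁻²) · (m⁴·s⁻⁴) · (kg⁻²·m⁻⁴·s⁶·A⁴) · s⁻² · (m⁻²·s²) · (kg⁻¹·m·s²) · (kg·m²·s⁻³) = kg⁻²·m³·s⁻¹·A⁴.
Both reduce to kg⁻²·m³·s⁻¹·A⁴.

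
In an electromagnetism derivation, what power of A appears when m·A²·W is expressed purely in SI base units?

W = J/s (power = energy per time),
    = kg·m²·s⁻³.
Combining: m·A²·W = m · A² · (kg·m²·s⁻³) = kg·m³·s⁻³·A².
The exponent of A is 2.

2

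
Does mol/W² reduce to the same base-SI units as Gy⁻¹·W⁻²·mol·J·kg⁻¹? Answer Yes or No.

Left side:
  W = J/s (power = energy per time),
      = kg·m²·s⁻³.
  So W⁻² = kg⁻²·m⁻⁴·s⁶.
  Combining: mol·W⁻² = mol · (kg⁻²·m⁻⁴·s⁶) = kg⁻²·m⁻⁴·s⁶·mol.
Right side:
  Gy = J/kg (absorbed dose = energy per mass),
      = m²·s⁻².
  So Gy⁻¹ = m⁻²·s².
  W = J/s (power = energy per time),
      = kg·m²·s⁻³.
  So W⁻² = kg⁻²·m⁻⁴·s⁶.
  J = N·m (work = force × distance),
      = kg·m²·s⁻².
  Combining: Gy⁻¹·W⁻²·mol·J·kg⁻¹ = (m⁻²·s²) · (kg⁻²·m⁻⁴·s⁶) · mol · (kg·m²·s⁻²) · kg⁻¹ = kg⁻²·m⁻⁴·s⁶·mol.
Both reduce to kg⁻²·m⁻⁴·s⁶·mol.

Yes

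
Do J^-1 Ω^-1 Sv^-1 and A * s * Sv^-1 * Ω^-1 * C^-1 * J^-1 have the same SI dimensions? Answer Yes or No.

Yes

Left side:
  J = N·m (work = force × distance),
      = kg·m²·s⁻².
  So J⁻¹ = kg⁻¹·m⁻²·s².
  Ω = V/A (resistance = voltage per current),
      = kg·m²·s⁻³·A⁻².
  So Ω⁻¹ = kg⁻¹·m⁻²·s³·A².
  Sv = J/kg (equivalent dose = energy per mass),
      = m²·s⁻².
  So Sv⁻¹ = m⁻²·s².
  Combining: J⁻¹·Ω⁻¹·Sv⁻¹ = (kg⁻¹·m⁻²·s²) · (kg⁻¹·m⁻²·s³·A²) · (m⁻²·s²) = kg⁻²·m⁻⁶·s⁷·A².
Right side:
  Sv = m²·s⁻².
  So Sv⁻¹ = m⁻²·s².
  Ω = kg·m²·s⁻³·A⁻².
  So Ω⁻¹ = kg⁻¹·m⁻²·s³·A².
  C = s·A.
  So C⁻¹ = s⁻¹·A⁻¹.
  J = kg·m²·s⁻².
  So J⁻¹ = kg⁻¹·m⁻²·s².
  Combining: A·s·Sv⁻¹·Ω⁻¹·C⁻¹·J⁻¹ = A · s · (m⁻²·s²) · (kg⁻¹·m⁻²·s³·A²) · (s⁻¹·A⁻¹) · (kg⁻¹·m⁻²·s²) = kg⁻²·m⁻⁶·s⁷·A².
Both reduce to kg⁻²·m⁻⁶·s⁷·A².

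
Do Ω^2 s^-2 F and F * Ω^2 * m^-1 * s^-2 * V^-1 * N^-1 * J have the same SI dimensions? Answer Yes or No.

Left side:
  Ω = V/A (resistance = voltage per current),
      = kg·m²·s⁻³·A⁻².
  So Ω² = kg²·m⁴·s⁻⁶·A⁻⁴.
  F = C/V (capacitance = charge per voltage),
      = A·s/(kg·m²·s⁻³·A⁻¹) (substituting C and V),
      = kg⁻¹·m⁻²·s⁴·A².
  Combining: Ω²·s⁻²·F = (kg²·m⁴·s⁻⁶·A⁻⁴) · s⁻² · (kg⁻¹·m⁻²·s⁴·A²) = kg·m²·s⁻⁴·A⁻².
Right side:
  F = kg⁻¹·m⁻²·s⁴·A².
  Ω = kg·m²·s⁻³·A⁻².
  So Ω² = kg²·m⁴·s⁻⁶·A⁻⁴.
  V = kg·m²·s⁻³·A⁻¹.
  So V⁻¹ = kg⁻¹·m⁻²·s³·A.
  N = kg·m·s⁻².
  So N⁻¹ = kg⁻¹·m⁻¹·s².
  J = kg·m²·s⁻².
  Combining: F·Ω²·m⁻¹·s⁻²·V⁻¹·N⁻¹·J = (kg⁻¹·m⁻²·s⁴·A²) · (kg²·m⁴·s⁻⁶·A⁻⁴) · m⁻¹ · s⁻² · (kg⁻¹·m⁻²·s³·A) · (kg⁻¹·m⁻¹·s²) · (kg·m²·s⁻²) = s⁻¹·A⁻¹.
Left is kg·m²·s⁻⁴·A⁻²; right is s⁻¹·A⁻¹ — different.

No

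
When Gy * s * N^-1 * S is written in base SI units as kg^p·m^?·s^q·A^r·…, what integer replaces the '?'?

Gy = J/kg (absorbed dose = energy per mass),
    = m²·s⁻².
N = kg·m/s² = kg·m·s⁻² (force = mass × acceleration).
So N⁻¹ = kg⁻¹·m⁻¹·s².
S = 1/Ω (conductance is reciprocal resistance),
    = kg⁻¹·m⁻²·s³·A².
Combining: Gy·s·N⁻¹·S = (m²·s⁻²) · s · (kg⁻¹·m⁻¹·s²) · (kg⁻¹·m⁻²·s³·A²) = kg⁻²·m⁻¹·s⁴·A².
The exponent of m is -1.

-1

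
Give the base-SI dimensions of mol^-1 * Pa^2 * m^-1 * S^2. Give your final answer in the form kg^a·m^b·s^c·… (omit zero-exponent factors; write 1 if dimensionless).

m⁻⁷·s²·A⁴·mol⁻¹

Pa = kg·m⁻¹·s⁻².
So Pa² = kg²·m⁻²·s⁻⁴.
S = kg⁻¹·m⁻²·s³·A².
So S² = kg⁻²·m⁻⁴·s⁶·A⁴.
Combining: mol⁻¹·Pa²·m⁻¹·S² = mol⁻¹ · (kg²·m⁻²·s⁻⁴) · m⁻¹ · (kg⁻²·m⁻⁴·s⁶·A⁴) = m⁻⁷·s²·A⁴·mol⁻¹.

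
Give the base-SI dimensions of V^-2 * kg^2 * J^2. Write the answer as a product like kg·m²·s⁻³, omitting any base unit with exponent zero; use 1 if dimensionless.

V = W/A (potential = power per current),
    = kg·m²·s⁻³·A⁻¹.
So V⁻² = kg⁻²·m⁻⁴·s⁶·A².
J = N·m (work = force × distance),
    = kg·m²·s⁻².
So J² = kg²·m⁴·s⁻⁴.
Combining: V⁻²·kg²·J² = (kg⁻²·m⁻⁴·s⁶·A²) · kg² · (kg²·m⁴·s⁻⁴) = kg²·s²·A².

kg²·s²·A²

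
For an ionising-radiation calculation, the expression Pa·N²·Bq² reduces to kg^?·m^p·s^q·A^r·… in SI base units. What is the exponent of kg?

3

Pa = N/m² (pressure = force per area),
    = kg·m⁻¹·s⁻².
N = kg·m/s² = kg·m·s⁻² (force = mass × acceleration).
So N² = kg²·m²·s⁻⁴.
Bq = 1/s = s⁻¹ (activity is decays per second).
So Bq² = s⁻².
Combining: Pa·N²·Bq² = (kg·m⁻¹·s⁻²) · (kg²·m²·s⁻⁴) · s⁻² = kg³·m·s⁻⁸.
The exponent of kg is 3.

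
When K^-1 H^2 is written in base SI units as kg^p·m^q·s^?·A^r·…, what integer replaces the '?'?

H = Wb/A (inductance = flux per current),
    = kg·m²·s⁻²·A⁻².
So H² = kg²·m⁴·s⁻⁴·A⁻⁴.
Combining: K⁻¹·H² = K⁻¹ · (kg²·m⁴·s⁻⁴·A⁻⁴) = kg²·m⁴·s⁻⁴·A⁻⁴·K⁻¹.
The exponent of s is -4.

-4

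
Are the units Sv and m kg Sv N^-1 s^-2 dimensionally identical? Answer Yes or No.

Left side:
  Sv = J/kg (equivalent dose = energy per mass),
      = m²·s⁻².
Right side:
  Sv = J/kg (equivalent dose = energy per mass),
      = m²·s⁻².
  N = kg·m/s² = kg·m·s⁻² (force = mass × acceleration).
  So N⁻¹ = kg⁻¹·m⁻¹·s².
  Combining: m·kg·Sv·N⁻¹·s⁻² = m · kg · (m²·s⁻²) · (kg⁻¹·m⁻¹·s²) · s⁻² = m²·s⁻².
Both reduce to m²·s⁻².

Yes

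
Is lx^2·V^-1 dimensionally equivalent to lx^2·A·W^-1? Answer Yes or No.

Left side:
  lx = lm/m² (illuminance = luminous flux per area),
      = m⁻²·cd.
  So lx² = m⁻⁴·cd².
  V = W/A (potential = power per current),
      = kg·m²·s⁻³·A⁻¹.
  So V⁻¹ = kg⁻¹·m⁻²·s³·A.
  Combining: lx²·V⁻¹ = (m⁻⁴·cd²) · (kg⁻¹·m⁻²·s³·A) = kg⁻¹·m⁻⁶·s³·A·cd².
Right side:
  lx = m⁻²·cd.
  So lx² = m⁻⁴·cd².
  W = kg·m²·s⁻³.
  So W⁻¹ = kg⁻¹·m⁻²·s³.
  Combining: lx²·A·W⁻¹ = (m⁻⁴·cd²) · A · (kg⁻¹·m⁻²·s³) = kg⁻¹·m⁻⁶·s³·A·cd².
Both reduce to kg⁻¹·m⁻⁶·s³·A·cd².

Yes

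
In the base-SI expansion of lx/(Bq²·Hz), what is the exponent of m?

-2

lx = lm/m² (illuminance = luminous flux per area),
    = m⁻²·cd.
Bq = 1/s = s⁻¹ (activity is decays per second).
So Bq⁻² = s².
Hz = 1/s = s⁻¹ (frequency is cycles per second).
So Hz⁻¹ = s.
Combining: lx·Bq⁻²·Hz⁻¹ = (m⁻²·cd) · s² · s = m⁻²·s³·cd.
The exponent of m is -2.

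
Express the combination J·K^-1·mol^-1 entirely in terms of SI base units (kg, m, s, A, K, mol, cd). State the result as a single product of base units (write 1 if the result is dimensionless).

kg·m²·s⁻²·K⁻¹·mol⁻¹

J = kg·m²·s⁻².
Combining: J·K⁻¹·mol⁻¹ = (kg·m²·s⁻²) · K⁻¹ · mol⁻¹ = kg·m²·s⁻²·K⁻¹·mol⁻¹.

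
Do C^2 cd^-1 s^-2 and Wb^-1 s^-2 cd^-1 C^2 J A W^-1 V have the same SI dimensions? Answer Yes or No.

Left side:
  C = A·s = s·A (charge = current × time).
  So C² = s²·A².
  Combining: C²·cd⁻¹·s⁻² = (s²·A²) · cd⁻¹ · s⁻² = A²·cd⁻¹.
Right side:
  Wb = V·s (flux: a volt is a weber per second),
      = kg·m²·s⁻²·A⁻¹.
  So Wb⁻¹ = kg⁻¹·m⁻²·s²·A.
  C = A·s = s·A (charge = current × time).
  So C² = s²·A².
  J = N·m (work = force × distance),
      = kg·m²·s⁻².
  W = J/s (power = energy per time),
      = kg·m²·s⁻³.
  So W⁻¹ = kg⁻¹·m⁻²·s³.
  V = W/A (potential = power per current),
      = kg·m²·s⁻³·A⁻¹.
  Combining: Wb⁻¹·s⁻²·cd⁻¹·C²·J·A·W⁻¹·V = (kg⁻¹·m⁻²·s²·A) · s⁻² · cd⁻¹ · (s²·A²) · (kg·m²·s⁻²) · A · (kg⁻¹·m⁻²·s³) · (kg·m²·s⁻³·A⁻¹) = A³·cd⁻¹.
Left is A²·cd⁻¹; right is A³·cd⁻¹ — different.

No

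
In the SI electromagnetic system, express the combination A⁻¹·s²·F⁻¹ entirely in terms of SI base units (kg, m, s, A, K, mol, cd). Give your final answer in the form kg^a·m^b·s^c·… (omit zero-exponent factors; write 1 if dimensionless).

kg·m²·s⁻²·A⁻³

F = kg⁻¹·m⁻²·s⁴·A².
So F⁻¹ = kg·m²·s⁻⁴·A⁻².
Combining: A⁻¹·s²·F⁻¹ = A⁻¹ · s² · (kg·m²·s⁻⁴·A⁻²) = kg·m²·s⁻²·A⁻³.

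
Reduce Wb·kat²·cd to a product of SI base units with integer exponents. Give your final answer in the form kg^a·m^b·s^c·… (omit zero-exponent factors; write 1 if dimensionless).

kg·m²·s⁻⁴·A⁻¹·mol²·cd

Wb = V·s (flux: a volt is a weber per second),
    = kg·m²·s⁻²·A⁻¹.
kat = mol/s = s⁻¹·mol (catalytic activity).
So kat² = s⁻²·mol².
Combining: Wb·kat²·cd = (kg·m²·s⁻²·A⁻¹) · (s⁻²·mol²) · cd = kg·m²·s⁻⁴·A⁻¹·mol²·cd.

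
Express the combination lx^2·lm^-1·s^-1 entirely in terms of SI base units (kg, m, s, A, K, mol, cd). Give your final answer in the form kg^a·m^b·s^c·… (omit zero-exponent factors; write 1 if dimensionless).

lx = m⁻²·cd.
So lx² = m⁻⁴·cd².
lm = cd.
So lm⁻¹ = cd⁻¹.
Combining: lx²·lm⁻¹·s⁻¹ = (m⁻⁴·cd²) · cd⁻¹ · s⁻¹ = m⁻⁴·s⁻¹·cd.

m⁻⁴·s⁻¹·cd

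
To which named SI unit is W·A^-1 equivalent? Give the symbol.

V

W = kg·m²·s⁻³.
Combining: W·A⁻¹ = (kg·m²·s⁻³) · A⁻¹ = kg·m²·s⁻³·A⁻¹.
kg·m²·s⁻³·A⁻¹ is the base-SI form of the volt.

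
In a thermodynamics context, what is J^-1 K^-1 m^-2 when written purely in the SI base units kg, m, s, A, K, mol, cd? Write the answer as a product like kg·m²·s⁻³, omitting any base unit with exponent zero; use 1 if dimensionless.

J = kg·m²·s⁻².
So J⁻¹ = kg⁻¹·m⁻²·s².
Combining: J⁻¹·K⁻¹·m⁻² = (kg⁻¹·m⁻²·s²) · K⁻¹ · m⁻² = kg⁻¹·m⁻⁴·s²·K⁻¹.

kg⁻¹·m⁻⁴·s²·K⁻¹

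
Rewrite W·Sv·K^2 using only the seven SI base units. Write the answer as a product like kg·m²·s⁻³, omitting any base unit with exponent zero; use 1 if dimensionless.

kg·m⁴·s⁻⁵·K²

W = J/s (power = energy per time),
    = kg·m²·s⁻³.
Sv = J/kg (equivalent dose = energy per mass),
    = m²·s⁻².
Combining: W·Sv·K² = (kg·m²·s⁻³) · (m²·s⁻²) · K² = kg·m⁴·s⁻⁵·K².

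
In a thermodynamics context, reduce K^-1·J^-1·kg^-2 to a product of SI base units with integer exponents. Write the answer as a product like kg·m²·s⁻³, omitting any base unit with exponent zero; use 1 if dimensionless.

J = kg·m²·s⁻².
So J⁻¹ = kg⁻¹·m⁻²·s².
Combining: K⁻¹·J⁻¹·kg⁻² = K⁻¹ · (kg⁻¹·m⁻²·s²) · kg⁻² = kg⁻³·m⁻²·s²·K⁻¹.

kg⁻³·m⁻²·s²·K⁻¹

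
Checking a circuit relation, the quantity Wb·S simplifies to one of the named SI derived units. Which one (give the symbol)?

Wb = V·s (flux: a volt is a weber per second),
    = kg·m²·s⁻²·A⁻¹.
S = 1/Ω (conductance is reciprocal resistance),
    = kg⁻¹·m⁻²·s³·A².
Combining: Wb·S = (kg·m²·s⁻²·A⁻¹) · (kg⁻¹·m⁻²·s³·A²) = s·A.
s·A is the base-SI form of the coulomb.

C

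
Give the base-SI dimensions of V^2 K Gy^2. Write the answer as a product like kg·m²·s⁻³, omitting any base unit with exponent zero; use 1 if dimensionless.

V = W/A (potential = power per current),
    = kg·m²·s⁻³·A⁻¹.
So V² = kg²·m⁴·s⁻⁶·A⁻².
Gy = J/kg (absorbed dose = energy per mass),
    = m²·s⁻².
So Gy² = m⁴·s⁻⁴.
Combining: V²·K·Gy² = (kg²·m⁴·s⁻⁶·A⁻²) · K · (m⁴·s⁻⁴) = kg²·m⁸·s⁻¹⁰·A⁻²·K.

kg²·m⁸·s⁻¹⁰·A⁻²·K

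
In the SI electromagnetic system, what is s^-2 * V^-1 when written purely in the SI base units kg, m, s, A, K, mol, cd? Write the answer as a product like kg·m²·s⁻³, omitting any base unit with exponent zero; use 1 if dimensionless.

kg⁻¹·m⁻²·s·A

V = W/A (potential = power per current),
    = kg·m²·s⁻³·A⁻¹.
So V⁻¹ = kg⁻¹·m⁻²·s³·A.
Combining: s⁻²·V⁻¹ = s⁻² · (kg⁻¹·m⁻²·s³·A) = kg⁻¹·m⁻²·s·A.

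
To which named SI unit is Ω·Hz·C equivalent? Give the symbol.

V

Ω = kg·m²·s⁻³·A⁻².
Hz = s⁻¹.
C = s·A.
Combining: Ω·Hz·C = (kg·m²·s⁻³·A⁻²) · s⁻¹ · (s·A) = kg·m²·s⁻³·A⁻¹.
kg·m²·s⁻³·A⁻¹ is the base-SI form of the volt.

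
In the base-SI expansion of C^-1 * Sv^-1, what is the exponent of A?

-1

C = A·s = s·A (charge = current × time).
So C⁻¹ = s⁻¹·A⁻¹.
Sv = J/kg (equivalent dose = energy per mass),
    = m²·s⁻².
So Sv⁻¹ = m⁻²·s².
Combining: C⁻¹·Sv⁻¹ = (s⁻¹·A⁻¹) · (m⁻²·s²) = m⁻²·s·A⁻¹.
The exponent of A is -1.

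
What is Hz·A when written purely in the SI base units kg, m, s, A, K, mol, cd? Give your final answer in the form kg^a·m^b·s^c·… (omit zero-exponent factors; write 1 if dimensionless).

s⁻¹·A

Hz = 1/s = s⁻¹ (frequency is cycles per second).
Combining: Hz·A = s⁻¹ · A = s⁻¹·A.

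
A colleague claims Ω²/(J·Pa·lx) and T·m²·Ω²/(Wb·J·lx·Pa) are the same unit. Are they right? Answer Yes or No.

Left side:
  J = N·m (work = force × distance),
      = kg·m²·s⁻².
  So J⁻¹ = kg⁻¹·m⁻²·s².
  Pa = N/m² (pressure = force per area),
      = kg·m⁻¹·s⁻².
  So Pa⁻¹ = kg⁻¹·m·s².
  Ω = V/A (resistance = voltage per current),
      = kg·m²·s⁻³·A⁻².
  So Ω² = kg²·m⁴·s⁻⁶·A⁻⁴.
  lx = lm/m² (illuminance = luminous flux per area),
      = m⁻²·cd.
  So lx⁻¹ = m²·cd⁻¹.
  Combining: J⁻¹·Pa⁻¹·Ω²·lx⁻¹ = (kg⁻¹·m⁻²·s²) · (kg⁻¹·m·s²) · (kg²·m⁴·s⁻⁶·A⁻⁴) · (m²·cd⁻¹) = m⁵·s⁻²·A⁻⁴·cd⁻¹.
Right side:
  T = Wb/m² (flux density = flux per area),
      = kg·s⁻²·A⁻¹.
  Wb = V·s (flux: a volt is a weber per second),
      = kg·m²·s⁻²·A⁻¹.
  So Wb⁻¹ = kg⁻¹·m⁻²·s²·A.
  J = N·m (work = force × distance),
      = kg·m²·s⁻².
  So J⁻¹ = kg⁻¹·m⁻²·s².
  lx = lm/m² (illuminance = luminous flux per area),
      = m⁻²·cd.
  So lx⁻¹ = m²·cd⁻¹.
  Ω = V/A (resistance = voltage per current),
      = kg·m²·s⁻³·A⁻².
  So Ω² = kg²·m⁴·s⁻⁶·A⁻⁴.
  Pa = N/m² (pressure = force per area),
      = kg·m⁻¹·s⁻².
  So Pa⁻¹ = kg⁻¹·m·s².
  Combining: T·Wb⁻¹·J⁻¹·lx⁻¹·m²·Ω²·Pa⁻¹ = (kg·s⁻²·A⁻¹) · (kg⁻¹·m⁻²·s²·A) · (kg⁻¹·m⁻²·s²) · (m²·cd⁻¹) · m² · (kg²·m⁴·s⁻⁶·A⁻⁴) · (kg⁻¹·m·s²) = m⁵·s⁻²·A⁻⁴·cd⁻¹.
Both reduce to m⁵·s⁻²·A⁻⁴·cd⁻¹.

Yes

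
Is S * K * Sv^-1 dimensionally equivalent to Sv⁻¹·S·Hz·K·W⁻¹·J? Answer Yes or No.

Yes

Left side:
  S = kg⁻¹·m⁻²·s³·A².
  Sv = m²·s⁻².
  So Sv⁻¹ = m⁻²·s².
  Combining: S·K·Sv⁻¹ = (kg⁻¹·m⁻²·s³·A²) · K · (m⁻²·s²) = kg⁻¹·m⁻⁴·s⁵·A²·K.
Right side:
  Sv = m²·s⁻².
  So Sv⁻¹ = m⁻²·s².
  S = kg⁻¹·m⁻²·s³·A².
  Hz = s⁻¹.
  W = kg·m²·s⁻³.
  So W⁻¹ = kg⁻¹·m⁻²·s³.
  J = kg·m²·s⁻².
  Combining: Sv⁻¹·S·Hz·K·W⁻¹·J = (m⁻²·s²) · (kg⁻¹·m⁻²·s³·A²) · s⁻¹ · K · (kg⁻¹·m⁻²·s³) · (kg·m²·s⁻²) = kg⁻¹·m⁻⁴·s⁵·A²·K.
Both reduce to kg⁻¹·m⁻⁴·s⁵·A²·K.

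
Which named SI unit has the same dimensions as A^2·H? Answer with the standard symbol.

J

H = kg·m²·s⁻²·A⁻².
Combining: A²·H = A² · (kg·m²·s⁻²·A⁻²) = kg·m²·s⁻².
kg·m²·s⁻² is the base-SI form of the joule.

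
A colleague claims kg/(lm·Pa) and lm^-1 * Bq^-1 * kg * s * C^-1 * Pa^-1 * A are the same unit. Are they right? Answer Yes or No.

Left side:
  lm = cd.
  So lm⁻¹ = cd⁻¹.
  Pa = kg·m⁻¹·s⁻².
  So Pa⁻¹ = kg⁻¹·m·s².
  Combining: lm⁻¹·Pa⁻¹·kg = cd⁻¹ · (kg⁻¹·m·s²) · kg = m·s²·cd⁻¹.
Right side:
  lm = cd.
  So lm⁻¹ = cd⁻¹.
  Bq = s⁻¹.
  So Bq⁻¹ = s.
  C = s·A.
  So C⁻¹ = s⁻¹·A⁻¹.
  Pa = kg·m⁻¹·s⁻².
  So Pa⁻¹ = kg⁻¹·m·s².
  Combining: lm⁻¹·Bq⁻¹·kg·s·C⁻¹·Pa⁻¹·A = cd⁻¹ · s · kg · s · (s⁻¹·A⁻¹) · (kg⁻¹·m·s²) · A = m·s³·cd⁻¹.
Left is m·s²·cd⁻¹; right is m·s³·cd⁻¹ — different.

No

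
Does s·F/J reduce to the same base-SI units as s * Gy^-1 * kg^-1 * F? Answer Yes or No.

Left side:
  J = N·m (work = force × distance),
      = kg·m²·s⁻².
  So J⁻¹ = kg⁻¹·m⁻²·s².
  F = C/V (capacitance = charge per voltage),
      = A·s/(kg·m²·s⁻³·A⁻¹) (substituting C and V),
      = kg⁻¹·m⁻²·s⁴·A².
  Combining: J⁻¹·s·F = (kg⁻¹·m⁻²·s²) · s · (kg⁻¹·m⁻²·s⁴·A²) = kg⁻²·m⁻⁴·s⁷·A².
Right side:
  Gy = J/kg (absorbed dose = energy per mass),
      = m²·s⁻².
  So Gy⁻¹ = m⁻²·s².
  F = C/V (capacitance = charge per voltage),
      = A·s/(kg·m²·s⁻³·A⁻¹) (substituting C and V),
      = kg⁻¹·m⁻²·s⁴·A².
  Combining: s·Gy⁻¹·kg⁻¹·F = s · (m⁻²·s²) · kg⁻¹ · (kg⁻¹·m⁻²·s⁴·A²) = kg⁻²·m⁻⁴·s⁷·A².
Both reduce to kg⁻²·m⁻⁴·s⁷·A².

Yes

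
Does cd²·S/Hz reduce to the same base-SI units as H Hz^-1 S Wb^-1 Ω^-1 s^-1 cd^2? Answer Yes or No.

No

Left side:
  S = 1/Ω (conductance is reciprocal resistance),
      = kg⁻¹·m⁻²·s³·A².
  Hz = 1/s = s⁻¹ (frequency is cycles per second).
  So Hz⁻¹ = s.
  Combining: cd²·S·Hz⁻¹ = cd² · (kg⁻¹·m⁻²·s³·A²) · s = kg⁻¹·m⁻²·s⁴·A²·cd².
Right side:
  H = kg·m²·s⁻²·A⁻².
  Hz = s⁻¹.
  So Hz⁻¹ = s.
  S = kg⁻¹·m⁻²·s³·A².
  Wb = kg·m²·s⁻²·A⁻¹.
  So Wb⁻¹ = kg⁻¹·m⁻²·s²·A.
  Ω = kg·m²·s⁻³·A⁻².
  So Ω⁻¹ = kg⁻¹·m⁻²·s³·A².
  Combining: H·Hz⁻¹·S·Wb⁻¹·Ω⁻¹·s⁻¹·cd² = (kg·m²·s⁻²·A⁻²) · s · (kg⁻¹·m⁻²·s³·A²) · (kg⁻¹·m⁻²·s²·A) · (kg⁻¹·m⁻²·s³·A²) · s⁻¹ · cd² = kg⁻²·m⁻⁴·s⁶·A³·cd².
Left is kg⁻¹·m⁻²·s⁴·A²·cd²; right is kg⁻²·m⁻⁴·s⁶·A³·cd² — different.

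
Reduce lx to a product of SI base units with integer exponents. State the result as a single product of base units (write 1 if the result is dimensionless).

m⁻²·cd

lx = lm/m² (illuminance = luminous flux per area),
    = m⁻²·cd.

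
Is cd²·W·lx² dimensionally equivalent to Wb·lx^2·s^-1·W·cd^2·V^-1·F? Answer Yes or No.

Left side:
  W = J/s (power = energy per time),
      = kg·m²·s⁻³.
  lx = lm/m² (illuminance = luminous flux per area),
      = m⁻²·cd.
  So lx² = m⁻⁴·cd².
  Combining: cd²·W·lx² = cd² · (kg·m²·s⁻³) · (m⁻⁴·cd²) = kg·m⁻²·s⁻³·cd⁴.
Right side:
  Wb = V·s (flux: a volt is a weber per second),
      = kg·m²·s⁻²·A⁻¹.
  lx = lm/m² (illuminance = luminous flux per area),
      = m⁻²·cd.
  So lx² = m⁻⁴·cd².
  W = J/s (power = energy per time),
      = kg·m²·s⁻³.
  V = W/A (potential = power per current),
      = kg·m²·s⁻³·A⁻¹.
  So V⁻¹ = kg⁻¹·m⁻²·s³·A.
  F = C/V (capacitance = charge per voltage),
      = A·s/(kg·m²·s⁻³·A⁻¹) (substituting C and V),
      = kg⁻¹·m⁻²·s⁴·A².
  Combining: Wb·lx²·s⁻¹·W·cd²·V⁻¹·F = (kg·m²·s⁻²·A⁻¹) · (m⁻⁴·cd²) · s⁻¹ · (kg·m²·s⁻³) · cd² · (kg⁻¹·m⁻²·s³·A) · (kg⁻¹·m⁻²·s⁴·A²) = m⁻⁴·s·A²·cd⁴.
Left is kg·m⁻²·s⁻³·cd⁴; right is m⁻⁴·s·A²·cd⁴ — different.

No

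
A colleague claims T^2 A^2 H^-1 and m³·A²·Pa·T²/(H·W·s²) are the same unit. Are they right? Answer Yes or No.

Left side:
  T = Wb/m² (flux density = flux per area),
      = kg·s⁻²·A⁻¹.
  So T² = kg²·s⁻⁴·A⁻².
  H = Wb/A (inductance = flux per current),
      = kg·m²·s⁻²·A⁻².
  So H⁻¹ = kg⁻¹·m⁻²·s²·A².
  Combining: T²·A²·H⁻¹ = (kg²·s⁻⁴·A⁻²) · A² · (kg⁻¹·m⁻²·s²·A²) = kg·m⁻²·s⁻²·A².
Right side:
  Pa = N/m² (pressure = force per area),
      = kg·m⁻¹·s⁻².
  H = Wb/A (inductance = flux per current),
      = kg·m²·s⁻²·A⁻².
  So H⁻¹ = kg⁻¹·m⁻²·s²·A².
  W = J/s (power = energy per time),
      = kg·m²·s⁻³.
  So W⁻¹ = kg⁻¹·m⁻²·s³.
  T = Wb/m² (flux density = flux per area),
      = kg·s⁻²·A⁻¹.
  So T² = kg²·s⁻⁴·A⁻².
  Combining: m³·A²·Pa·H⁻¹·W⁻¹·s⁻²·T² = m³ · A² · (kg·m⁻¹·s⁻²) · (kg⁻¹·m⁻²·s²·A²) · (kg⁻¹·m⁻²·s³) · s⁻² · (kg²·s⁻⁴·A⁻²) = kg·m⁻²·s⁻³·A².
Left is kg·m⁻²·s⁻²·A²; right is kg·m⁻²·s⁻³·A² — different.

No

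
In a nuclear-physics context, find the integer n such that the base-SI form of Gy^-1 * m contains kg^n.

Gy = J/kg (absorbed dose = energy per mass),
    = m²·s⁻².
So Gy⁻¹ = m⁻²·s².
Combining: Gy⁻¹·m = (m⁻²·s²) · m = m⁻¹·s².
The exponent of kg is 0.

0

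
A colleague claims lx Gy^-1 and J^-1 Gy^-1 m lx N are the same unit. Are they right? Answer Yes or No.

Yes

Left side:
  lx = lm/m² (illuminance = luminous flux per area),
      = m⁻²·cd.
  Gy = J/kg (absorbed dose = energy per mass),
      = m²·s⁻².
  So Gy⁻¹ = m⁻²·s².
  Combining: lx·Gy⁻¹ = (m⁻²·cd) · (m⁻²·s²) = m⁻⁴·s²·cd.
Right side:
  J = N·m (work = force × distance),
      = kg·m²·s⁻².
  So J⁻¹ = kg⁻¹·m⁻²·s².
  Gy = J/kg (absorbed dose = energy per mass),
      = m²·s⁻².
  So Gy⁻¹ = m⁻²·s².
  lx = lm/m² (illuminance = luminous flux per area),
      = m⁻²·cd.
  N = kg·m/s² = kg·m·s⁻² (force = mass × acceleration).
  Combining: J⁻¹·Gy⁻¹·m·lx·N = (kg⁻¹·m⁻²·s²) · (m⁻²·s²) · m · (m⁻²·cd) · (kg·m·s⁻²) = m⁻⁴·s²·cd.
Both reduce to m⁻⁴·s²·cd.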